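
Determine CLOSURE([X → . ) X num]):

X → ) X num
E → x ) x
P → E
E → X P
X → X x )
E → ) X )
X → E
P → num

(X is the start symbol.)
To compute CLOSURE, for each item [A → α.Bβ] where B is a non-terminal, add [B → .γ] for all productions B → γ; repeat for the newly added items until nothing changes.

Start with: [X → . ) X num]
The dot precedes the terminal ')', so nothing is added.

CLOSURE = { [X → . ) X num] }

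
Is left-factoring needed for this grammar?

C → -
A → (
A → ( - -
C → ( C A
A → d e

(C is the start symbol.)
Yes, A has productions with common prefix '('

Left-factoring is needed when two productions for the same non-terminal
share a common prefix on the right-hand side.

Productions for C:
  C → -
  C → ( C A
Productions for A:
  A → (
  A → ( - -
  A → d e

Found common prefix '(' in productions for A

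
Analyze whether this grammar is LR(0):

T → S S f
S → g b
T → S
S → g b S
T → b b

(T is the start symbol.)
A grammar is LR(0) if no state in the canonical LR(0) collection has:
  - both a shift item (dot before a terminal) and a complete item (shift-reduce conflict), or
  - two or more complete items (reduce-reduce conflict; the accept item [T' → T .] counts as a complete item here).

Augment with T' → T and build the canonical LR(0) collection (I0 = CLOSURE({[T' → . T]}), then GOTO on every symbol after a dot until no new states appear). It has 10 states:
  I0: { [S → . g b S], [S → . g b], [T → . S S f], [T → . S], [T → . b b], [T' → . T] }  — shift
  I1: { [S → . g b S], [S → . g b], [T → S . S f], [T → S .] }  — shift, reduce
  I2: { [T' → T .] }  — accept
  I3: { [T → b . b] }  — shift
  I4: { [S → g . b S], [S → g . b] }  — shift
  I5: { [S → . g b S], [S → . g b], [S → g b . S], [S → g b .] }  — shift, reduce
  I6: { [S → g b S .] }  — reduce
  I7: { [T → b b .] }  — reduce
  I8: { [T → S S . f] }  — shift
  I9: { [T → S S f .] }  — reduce

Conflict in state I1:
  Shift-reduce conflict between [T → S .] and [S → . g b]
So the grammar is NOT LR(0).

Answer: No. Shift-reduce conflict between [T → S .] and [S → . g b]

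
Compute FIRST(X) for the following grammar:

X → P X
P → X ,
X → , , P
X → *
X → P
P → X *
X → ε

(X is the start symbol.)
To compute FIRST(X), examine every production with X on the left-hand side, reading each right-hand side left to right until a non-nullable symbol is reached.

FIRST sets of the other non-terminals involved (by the same procedure, iterated to a fixed point):
  FIRST(P) = { '*', ',' }

From X → P X:
  - P is a non-terminal: add FIRST(P) \ {ε} = { '*', ',' }
    P is not nullable, so stop
From X → , , P:
  - ',' is a terminal: add ',' and stop
From X → *:
  - '*' is a terminal: add '*' and stop
From X → P:
  - P is a non-terminal: add FIRST(P) \ {ε} = { '*', ',' }
    P is not nullable, so stop
From X → ε:
  - ε-production, so ε ∈ FIRST(X)

Collecting: FIRST(X) = { '*', ',', ε }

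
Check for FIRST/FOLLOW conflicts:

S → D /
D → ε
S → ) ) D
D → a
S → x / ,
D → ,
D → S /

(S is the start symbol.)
Yes. D → S '/' with FOLLOW(D) on { '/' }

A FIRST/FOLLOW conflict occurs when a non-terminal N has a nullable alternative N → β (β ⇒* ε) and another alternative N → α with FIRST(α) ∩ FOLLOW(N) ≠ ∅: on such a lookahead the parser cannot decide between expanding α and letting N vanish via β.

Nullable non-terminals: D.
FIRST sets used below: FIRST(S) = { ')', ',', '/', 'a', 'x' }

D: nullable alternative(s) D → ε; FOLLOW(D) = { $, '/' }
  D → ε: FIRST \ {ε} = { } — this is the only nullable alternative, skip
  D → a: FIRST \ {ε} = { 'a' } — disjoint from FOLLOW(D)
  D → ,: FIRST \ {ε} = { ',' } — disjoint from FOLLOW(D)
  D → S /: FIRST \ {ε} = { ')', ',', '/', 'a', 'x' } — overlaps FOLLOW(D) on { '/' }: CONFLICT

S has no nullable alternative, so no FIRST/FOLLOW check is needed there.

So the grammar has 1 FIRST/FOLLOW conflict (marked CONFLICT above).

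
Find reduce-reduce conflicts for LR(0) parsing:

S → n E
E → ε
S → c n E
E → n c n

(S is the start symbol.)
Augment with S' → S and build the canonical LR(0) collection (I0 = CLOSURE({[S' → . S]}), then GOTO on every symbol after a dot until no new states appear). It has 10 states:
  I0: { [S → . c n E], [S → . n E], [S' → . S] }  — shift
  I1: { [S' → S .] }  — accept
  I2: { [S → c . n E] }  — shift
  I3: { [E → . n c n], [E → .], [S → n . E] }  — shift, reduce
  I4: { [S → n E .] }  — reduce
  I5: { [E → n . c n] }  — shift
  I6: { [E → n c . n] }  — shift
  I7: { [E → n c n .] }  — reduce
  I8: { [E → . n c n], [E → .], [S → c n . E] }  — shift, reduce
  I9: { [S → c n E .] }  — reduce

No state contains more than one complete item.

Answer: No reduce-reduce conflicts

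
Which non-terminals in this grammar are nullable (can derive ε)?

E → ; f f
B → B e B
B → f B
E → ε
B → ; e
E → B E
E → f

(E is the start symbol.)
{ 'E' }

A non-terminal is nullable if it can derive ε (the empty string): either it has an ε-production, or it has a production whose right-hand side consists entirely of nullable non-terminals.

ε-productions: E → ε
So E is immediately nullable.
No further non-terminal can be added: every production for the remaining non-terminals contains a terminal or a non-nullable non-terminal.
Nullable = { 'E' }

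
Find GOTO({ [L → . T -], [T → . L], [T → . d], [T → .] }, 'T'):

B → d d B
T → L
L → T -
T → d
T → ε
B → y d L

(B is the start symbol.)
{ [L → T . -] }

GOTO(I, 'T') = CLOSURE({ [A → αX.β] : [A → α.Xβ] ∈ I, X = 'T' })

Items with dot before 'T', with the dot advanced:
  [L → . T -] → [L → T . -]
Closure adds nothing (no advanced item has the dot before a non-terminal).

GOTO = { [L → T . -] }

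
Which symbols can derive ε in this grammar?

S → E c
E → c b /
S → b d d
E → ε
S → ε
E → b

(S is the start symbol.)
{ 'E', 'S' }

A non-terminal is nullable if it can derive ε (the empty string): either it has an ε-production, or it has a production whose right-hand side consists entirely of nullable non-terminals.

ε-productions: E → ε, S → ε
So E, S are immediately nullable.
Every non-terminal is now nullable.
Nullable = { 'E', 'S' }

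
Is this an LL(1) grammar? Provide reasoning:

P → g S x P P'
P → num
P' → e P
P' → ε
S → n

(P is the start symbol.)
Relevant sets:
  FOLLOW(P') = { $, 'e' }

For P:
  PREDICT(P → g S x P P') = { 'g' }
  PREDICT(P → num) = { 'num' }
For P':
  PREDICT(P' → e P) = { 'e' }
  PREDICT(P' → ε) = { $, 'e' }
S has a single production, so nothing to check there.

Conflict found: Predict set conflict for P': { 'e' }
The grammar is NOT LL(1).

Answer: No. Predict set conflict for P': { 'e' }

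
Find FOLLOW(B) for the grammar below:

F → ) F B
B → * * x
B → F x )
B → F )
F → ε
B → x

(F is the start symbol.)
To compute FOLLOW(B), find every occurrence of B on a right-hand side N → α B β: add FIRST(β) \ {ε}, and if β is empty or nullable also add FOLLOW(N). Iterate to a fixed point.

In F → ) F B: B is at the end, add FOLLOW(F)

The FOLLOW sets referred to above (computed the same way, to a fixed point):
  FOLLOW(F) = { $, ')', '*', 'x' }

Taking the union: FOLLOW(B) = { $, ')', '*', 'x' }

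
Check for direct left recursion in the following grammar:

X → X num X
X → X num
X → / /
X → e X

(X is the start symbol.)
Yes, X is left-recursive

X → X num X: LEFT RECURSIVE (starts with X)
X → X num: LEFT RECURSIVE (starts with X)
X → / /: starts with '/'
X → e X: starts with e

The grammar has direct left recursion on: X.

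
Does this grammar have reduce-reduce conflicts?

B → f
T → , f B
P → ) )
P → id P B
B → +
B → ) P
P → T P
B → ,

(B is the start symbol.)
No reduce-reduce conflicts

Augment with B' → B and build the canonical LR(0) collection (I0 = CLOSURE({[B' → . B]}), then GOTO on every symbol after a dot until no new states appear). It has 17 states:
  I0: { [B → . ) P], [B → . +], [B → . ,], [B → . f], [B' → . B] }  — shift
  I1: { [B → ) . P], [P → . ) )], [P → . T P], [P → . id P B], [T → . , f B] }  — shift
  I2: { [B → + .] }  — reduce
  I3: { [B → , .] }  — reduce
  I4: { [B' → B .] }  — accept
  I5: { [B → f .] }  — reduce
  I6: { [P → ) . )] }  — shift
  I7: { [T → , . f B] }  — shift
  I8: { [B → ) P .] }  — reduce
  I9: { [P → . ) )], [P → . T P], [P → . id P B], [P → T . P], [T → . , f B] }  — shift
  I10: { [P → . ) )], [P → . T P], [P → . id P B], [P → id . P B], [T → . , f B] }  — shift
  I11: { [B → . ) P], [B → . +], [B → . ,], [B → . f], [P → id P . B] }  — shift
  I12: { [P → id P B .] }  — reduce
  I13: { [P → T P .] }  — reduce
  I14: { [B → . ) P], [B → . +], [B → . ,], [B → . f], [T → , f . B] }  — shift
  I15: { [T → , f B .] }  — reduce
  I16: { [P → ) ) .] }  — reduce

No state contains more than one complete item.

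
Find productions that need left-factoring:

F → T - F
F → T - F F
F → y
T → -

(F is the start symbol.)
Left-factoring is needed when two productions for the same non-terminal
share a common prefix on the right-hand side.

Productions for F:
  F → T - F
  F → T - F F
  F → y

Found common prefix 'T - F' in productions for F

Answer: Yes, F has productions with common prefix 'T - F'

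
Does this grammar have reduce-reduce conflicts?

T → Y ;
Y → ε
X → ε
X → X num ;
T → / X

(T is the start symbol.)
Augment with T' → T and build the canonical LR(0) collection (I0 = CLOSURE({[T' → . T]}), then GOTO on every symbol after a dot until no new states appear). It has 8 states:
  I0: { [T → . / X], [T → . Y ;], [T' → . T], [Y → .] }  — shift, reduce
  I1: { [T → / . X], [X → . X num ;], [X → .] }  — reduce
  I2: { [T' → T .] }  — accept
  I3: { [T → Y . ;] }  — shift
  I4: { [T → Y ; .] }  — reduce
  I5: { [T → / X .], [X → X . num ;] }  — shift, reduce
  I6: { [X → X num . ;] }  — shift
  I7: { [X → X num ; .] }  — reduce

No state contains more than one complete item.

Answer: No reduce-reduce conflicts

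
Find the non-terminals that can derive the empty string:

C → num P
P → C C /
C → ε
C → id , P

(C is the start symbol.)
{ 'C' }

A non-terminal is nullable if it can derive ε (the empty string): either it has an ε-production, or it has a production whose right-hand side consists entirely of nullable non-terminals.

ε-productions: C → ε
So C is immediately nullable.
No further non-terminal can be added: every production for the remaining non-terminals contains a terminal or a non-nullable non-terminal.
Nullable = { 'C' }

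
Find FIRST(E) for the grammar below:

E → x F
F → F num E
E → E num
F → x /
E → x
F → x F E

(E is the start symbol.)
From E → x F:
  - x is a terminal: add 'x' and stop
From E → E num:
  - E is the symbol being defined: contributes nothing new
    E is not nullable, so stop
From E → x:
  - x is a terminal: add 'x' and stop

Collecting: FIRST(E) = { 'x' }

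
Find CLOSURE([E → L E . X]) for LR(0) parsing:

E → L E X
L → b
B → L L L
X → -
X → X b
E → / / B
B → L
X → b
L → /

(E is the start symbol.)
{ [E → L E . X], [X → . -], [X → . X b], [X → . b] }

To compute CLOSURE, for each item [A → α.Bβ] where B is a non-terminal, add [B → .γ] for all productions B → γ; repeat for the newly added items until nothing changes.

Start with: [E → L E . X]
  [E → L E . X] has the dot before X: add [X → . -], [X → . X b], [X → . b]
No further items can be added.

CLOSURE = { [E → L E . X], [X → . -], [X → . X b], [X → . b] }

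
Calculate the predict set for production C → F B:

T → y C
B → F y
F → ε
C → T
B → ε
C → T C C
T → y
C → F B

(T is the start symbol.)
PREDICT(C → F B) = (FIRST(RHS) \ {ε}) ∪ (FOLLOW(C) if ε ∈ FIRST(RHS), i.e. RHS ⇒* ε)
FIRST(F) = { ε }
FIRST(B) = { 'y', ε }
FIRST(F B) = { 'y', ε }
ε ∈ FIRST(F B) (the right-hand side is nullable), so add FOLLOW(C) = { $, 'y' }
PREDICT(C → F B) = { $, 'y' }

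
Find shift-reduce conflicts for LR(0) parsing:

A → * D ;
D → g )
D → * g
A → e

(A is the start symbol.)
No shift-reduce conflicts

A shift-reduce conflict occurs when an LR(0) state has both:
  - a complete (reduce) item [A → α .] (dot at the end), and
  - a shift item [B → β . c γ] (dot before a terminal).

Augment with A' → A and build the canonical LR(0) collection (I0 = CLOSURE({[A' → . A]}), then GOTO on every symbol after a dot until no new states appear). It has 10 states:
  I0: { [A → . * D ;], [A → . e], [A' → . A] }  — shift
  I1: { [A → * . D ;], [D → . * g], [D → . g )] }  — shift
  I2: { [A' → A .] }  — accept
  I3: { [A → e .] }  — reduce
  I4: { [D → * . g] }  — shift
  I5: { [A → * D . ;] }  — shift
  I6: { [D → g . )] }  — shift
  I7: { [D → g ) .] }  — reduce
  I8: { [A → * D ; .] }  — reduce
  I9: { [D → * g .] }  — reduce

No state contains both a complete item and a shift item.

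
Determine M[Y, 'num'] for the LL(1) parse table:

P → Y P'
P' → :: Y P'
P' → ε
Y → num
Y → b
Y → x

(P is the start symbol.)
Y → num

To find M[Y, 'num'], we find productions for Y where 'num' is in the predict set (PREDICT(N → α) = (FIRST(α) \ {ε}) ∪ (FOLLOW(N) if α ⇒* ε)).

Y → num: PREDICT = { 'num' }
  'num' is in predict set, so this production goes in M[Y, 'num']
Y → b: PREDICT = { 'b' }
Y → x: PREDICT = { 'x' }

M[Y, 'num'] = Y → num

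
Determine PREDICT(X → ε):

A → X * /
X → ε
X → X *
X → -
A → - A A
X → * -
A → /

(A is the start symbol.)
PREDICT(X → ε) = (FIRST(RHS) \ {ε}) ∪ (FOLLOW(X) if ε ∈ FIRST(RHS), i.e. RHS ⇒* ε)
The right-hand side is ε (FIRST(ε) = { ε }), so the predict set is FOLLOW(X) = { '*' }
PREDICT(X → ε) = { '*' }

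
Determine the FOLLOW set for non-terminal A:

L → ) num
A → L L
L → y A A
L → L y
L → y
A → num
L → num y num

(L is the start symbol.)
In L → y A A: A is followed by A, add FIRST(A) \ {ε} = { ')', 'num', 'y' }
In L → y A A: A is at the end, add FOLLOW(L)

The FOLLOW sets referred to above (computed the same way, to a fixed point):
  FOLLOW(L) = { $, ')', 'num', 'y' }

Taking the union: FOLLOW(A) = { $, ')', 'num', 'y' }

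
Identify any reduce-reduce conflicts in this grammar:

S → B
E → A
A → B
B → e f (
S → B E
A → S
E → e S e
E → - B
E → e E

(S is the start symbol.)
Yes — I8: [A → B .] vs [S → B .]

A reduce-reduce conflict occurs when an LR(0) state has two complete items [A → α .] and [B → β .] — both call for a reduction, and with no lookahead the parser cannot choose between them.

Augment with S' → S and build the canonical LR(0) collection (I0 = CLOSURE({[S' → . S]}), then GOTO on every symbol after a dot until no new states appear). It has 16 states:
  I0: { [B → . e f (], [S → . B E], [S → . B], [S' → . S] }  — shift
  I1: { [A → . B], [A → . S], [B → . e f (], [E → . - B], [E → . A], [E → . e E], [E → . e S e], [S → . B E], [S → . B], [S → B . E], [S → B .] }  — shift, reduce
  I2: { [S' → S .] }  — accept
  I3: { [B → e . f (] }  — shift
  I4: { [B → e f . (] }  — shift
  I5: { [B → e f ( .] }  — reduce
  I6: { [B → . e f (], [E → - . B] }  — shift
  I7: { [E → A .] }  — reduce
  I8: { [A → . B], [A → . S], [A → B .], [B → . e f (], [E → . - B], [E → . A], [E → . e E], [E → . e S e], [S → . B E], [S → . B], [S → B . E], [S → B .] }  — shift, 2 reduces
  I9: { [S → B E .] }  — reduce
  I10: { [A → S .] }  — reduce
  I11: { [A → . B], [A → . S], [B → . e f (], [B → e . f (], [E → . - B], [E → . A], [E → . e E], [E → . e S e], [E → e . E], [E → e . S e], [S → . B E], [S → . B] }  — shift
  I12: { [E → e E .] }  — reduce
  I13: { [A → S .], [E → e S . e] }  — shift, reduce
  I14: { [E → e S e .] }  — reduce
  I15: { [E → - B .] }  — reduce

I8 contains complete items [A → B .], [S → B .] — reduce-reduce conflict.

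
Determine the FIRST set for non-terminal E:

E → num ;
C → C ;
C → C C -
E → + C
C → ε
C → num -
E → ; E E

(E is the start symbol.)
To compute FIRST(E), examine every production with E on the left-hand side, reading each right-hand side left to right until a non-nullable symbol is reached.

From E → num ;:
  - num is a terminal: add 'num' and stop
From E → + C:
  - '+' is a terminal: add '+' and stop
From E → ; E E:
  - ';' is a terminal: add ';' and stop

Collecting: FIRST(E) = { '+', ';', 'num' }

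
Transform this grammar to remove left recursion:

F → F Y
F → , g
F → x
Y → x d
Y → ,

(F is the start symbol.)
F → , g F'
F → x F'
F' → Y F'
F' → ε
Y → x d
Y → ,

F is directly left-recursive. The standard transformation for
  A → A α₁ | ... | A α_m | β₁ | ... | β_n
is
  A  → β₁ A' | ... | β_n A'
  A' → α₁ A' | ... | α_m A' | ε

F → , g becomes F → , g F'
F → x becomes F → x F'
F → F Y becomes F' → Y F'
Add F' → ε

Productions for other non-terminals are unchanged:
  Y → x d
  Y → ,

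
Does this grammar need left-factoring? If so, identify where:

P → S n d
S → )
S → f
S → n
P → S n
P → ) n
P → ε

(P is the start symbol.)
Yes, P has productions with common prefix 'S n'

Left-factoring is needed when two productions for the same non-terminal
share a common prefix on the right-hand side.

Productions for P:
  P → S n d
  P → S n
  P → ) n
  P → ε
Productions for S:
  S → )
  S → f
  S → n

Found common prefix 'S n' in productions for P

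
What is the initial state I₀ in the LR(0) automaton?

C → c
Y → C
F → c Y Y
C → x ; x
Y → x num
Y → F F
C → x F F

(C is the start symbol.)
First, augment the grammar with C' → C
I₀ = CLOSURE({ [C' → . C] }):
  [C' → . C] has the dot before C: add [C → . c], [C → . x ; x], [C → . x F F]
No further items can be added.

I₀ = { [C → . c], [C → . x ; x], [C → . x F F], [C' → . C] }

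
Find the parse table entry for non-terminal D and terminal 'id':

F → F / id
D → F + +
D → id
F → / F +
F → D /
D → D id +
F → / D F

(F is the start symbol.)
To find M[D, 'id'], we find productions for D where 'id' is in the predict set (PREDICT(N → α) = (FIRST(α) \ {ε}) ∪ (FOLLOW(N) if α ⇒* ε)).

Relevant sets:
  FIRST(F) = { '/', 'id' }
  FIRST(D) = { '/', 'id' }

D → F + +: PREDICT = { '/', 'id' }
  'id' is in predict set, so this production goes in M[D, 'id']
D → id: PREDICT = { 'id' }
  'id' is in predict set, so this production goes in M[D, 'id']
D → D id +: PREDICT = { '/', 'id' }
  'id' is in predict set, so this production goes in M[D, 'id']

M[D, 'id'] = D → F + +, D → id, D → D id +  (a multiply-defined cell — the grammar is not LL(1))

Answer: D → F + +, D → id, D → D id +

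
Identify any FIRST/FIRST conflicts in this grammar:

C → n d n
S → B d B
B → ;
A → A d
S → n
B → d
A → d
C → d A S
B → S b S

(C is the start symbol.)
Yes. S → B d B / S → n on { 'n' }; B → ';' / B → S b S on { ';' }; B → d / B → S b S on { 'd' }; A → A d / A → d on { 'd' }

A FIRST/FIRST conflict occurs when two productions N → α and N → β for the same non-terminal have FIRST(α) ∩ FIRST(β) ≠ ∅ (with ε ∈ FIRST of a nullable right-hand side, so two nullable alternatives also conflict).

FIRST sets of the non-terminals at (or reachable through a nullable prefix from) the front of some alternative:
  FIRST(B) = { ';', 'd', 'n' }
  FIRST(S) = { ';', 'd', 'n' }
  FIRST(A) = { 'd' }

Productions for C:
  C → n d n: FIRST = { 'n' }
  C → d A S: FIRST = { 'd' }
Productions for S:
  S → B d B: FIRST = { ';', 'd', 'n' }
  S → n: FIRST = { 'n' }
Productions for B:
  B → ;: FIRST = { ';' }
  B → d: FIRST = { 'd' }
  B → S b S: FIRST = { ';', 'd', 'n' }
Productions for A:
  A → A d: FIRST = { 'd' }
  A → d: FIRST = { 'd' }

Conflict for S: S → B d B and S → n
  Overlap: { 'n' }
Conflict for B: B → ; and B → S b S
  Overlap: { ';' }
Conflict for B: B → d and B → S b S
  Overlap: { 'd' }
Conflict for A: A → A d and A → d
  Overlap: { 'd' }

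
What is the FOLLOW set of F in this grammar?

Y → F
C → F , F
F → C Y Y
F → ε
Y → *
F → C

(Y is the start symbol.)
To compute FOLLOW(F), find every occurrence of F on a right-hand side N → α F β: add FIRST(β) \ {ε}, and if β is empty or nullable also add FOLLOW(N). Iterate to a fixed point.

In Y → F: F is at the end, add FOLLOW(Y)
In C → F , F: F is followed by ',' F, add FIRST(',' F) \ {ε} = { ',' }
In C → F , F: F is at the end, add FOLLOW(C)

The FOLLOW sets referred to above (computed the same way, to a fixed point):
  FOLLOW(Y) = { $, '*', ',' }
  FOLLOW(C) = { $, '*', ',' }

Taking the union: FOLLOW(F) = { $, '*', ',' }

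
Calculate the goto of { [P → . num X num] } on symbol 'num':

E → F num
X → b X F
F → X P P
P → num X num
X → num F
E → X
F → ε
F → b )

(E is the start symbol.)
GOTO(I, 'num') = CLOSURE({ [A → αX.β] : [A → α.Xβ] ∈ I, X = 'num' })

Items with dot before 'num', with the dot advanced:
  [P → . num X num] → [P → num . X num]
Closure of the advanced items:
  [P → num . X num] has the dot before X: add [X → . b X F], [X → . num F]

GOTO = { [P → num . X num], [X → . b X F], [X → . num F] }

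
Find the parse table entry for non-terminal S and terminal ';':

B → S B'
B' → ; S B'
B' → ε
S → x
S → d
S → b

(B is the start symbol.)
Empty (error entry)

To find M[S, ';'], we find productions for S where ';' is in the predict set (PREDICT(N → α) = (FIRST(α) \ {ε}) ∪ (FOLLOW(N) if α ⇒* ε)).

S → x: PREDICT = { 'x' }
S → d: PREDICT = { 'd' }
S → b: PREDICT = { 'b' }

M[S, ';'] is empty (no production applies)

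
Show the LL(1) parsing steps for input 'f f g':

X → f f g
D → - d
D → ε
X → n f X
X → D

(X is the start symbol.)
LL(1) parsing maintains a stack (initially the start symbol over $) and the input. At each step: if the stack top is a terminal, match it against the current input token; if it is a non-terminal N, replace it with the RHS of M[N, lookahead] (the unique production whose predict set contains the lookahead).

Stack is shown with the top on the left.

Stack    Input    Action
------------------------
X $      f f g $  output X → f f g
f f g $  f f g $  match 'f'
f g $    f g $    match 'f'
g $      g $      match 'g'
$        $        accept

The string is accepted.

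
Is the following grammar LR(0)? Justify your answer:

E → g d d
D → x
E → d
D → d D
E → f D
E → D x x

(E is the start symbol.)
No. Shift-reduce conflict between [E → d .] and [D → . d D]

A grammar is LR(0) if no state in the canonical LR(0) collection has:
  - both a shift item (dot before a terminal) and a complete item (shift-reduce conflict), or
  - two or more complete items (reduce-reduce conflict; the accept item [E' → E .] counts as a complete item here).

Augment with E' → E and build the canonical LR(0) collection (I0 = CLOSURE({[E' → . E]}), then GOTO on every symbol after a dot until no new states appear). It has 14 states:
  I0: { [D → . d D], [D → . x], [E → . D x x], [E → . d], [E → . f D], [E → . g d d], [E' → . E] }  — shift
  I1: { [E → D . x x] }  — shift
  I2: { [E' → E .] }  — accept
  I3: { [D → . d D], [D → . x], [D → d . D], [E → d .] }  — shift, reduce
  I4: { [D → . d D], [D → . x], [E → f . D] }  — shift
  I5: { [E → g . d d] }  — shift
  I6: { [D → x .] }  — reduce
  I7: { [E → g d . d] }  — shift
  I8: { [E → g d d .] }  — reduce
  I9: { [E → f D .] }  — reduce
  I10: { [D → . d D], [D → . x], [D → d . D] }  — shift
  I11: { [D → d D .] }  — reduce
  I12: { [E → D x . x] }  — shift
  I13: { [E → D x x .] }  — reduce

Conflict in state I3:
  Shift-reduce conflict between [E → d .] and [D → . d D]
So the grammar is NOT LR(0).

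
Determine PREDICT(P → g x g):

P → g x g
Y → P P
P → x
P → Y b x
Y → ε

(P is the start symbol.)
{ 'g' }

PREDICT(P → g x g) = (FIRST(RHS) \ {ε}) ∪ (FOLLOW(P) if ε ∈ FIRST(RHS), i.e. RHS ⇒* ε)
FIRST(g x g) = { 'g' }
ε ∉ FIRST(g x g), so FOLLOW(P) is not added.
PREDICT(P → g x g) = { 'g' }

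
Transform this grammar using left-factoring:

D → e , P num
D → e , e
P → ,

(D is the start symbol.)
Left-factoring transforms A → αβ₁ | αβ₂ into A → αA' and A' → β₁ | β₂
(α is the longest common prefix among the alternatives). Repeat until
no nonterminal has two alternatives with a common prefix.

Round 1: D has alternatives sharing prefix 'e ,'. Introduce D': D → e , D'
  Add: D' → P num
  Add: D' → e

No remaining common prefixes — done.

Resulting grammar:
D → e , D'
D' → P num
D' → e
P → ,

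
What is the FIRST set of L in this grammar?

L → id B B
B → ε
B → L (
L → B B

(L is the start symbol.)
{ '(', 'id', ε }

FIRST sets of the other non-terminals involved (by the same procedure, iterated to a fixed point):
  FIRST(B) = { '(', 'id', ε }

From L → id B B:
  - id is a terminal: add 'id' and stop
From L → B B:
  - B is a non-terminal: add FIRST(B) \ {ε} = { '(', 'id' }
    B is nullable, so continue to the next symbol
  - B is a non-terminal: add FIRST(B) \ {ε} = { '(', 'id' }
    B is nullable and nothing follows, so the whole right-hand side can vanish: ε ∈ FIRST(L)

Collecting: FIRST(L) = { '(', 'id', ε }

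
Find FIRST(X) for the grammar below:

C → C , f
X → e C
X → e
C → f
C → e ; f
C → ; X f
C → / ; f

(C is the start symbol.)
To compute FIRST(X), examine every production with X on the left-hand side, reading each right-hand side left to right until a non-nullable symbol is reached.

From X → e C:
  - e is a terminal: add 'e' and stop
From X → e:
  - e is a terminal: add 'e' and stop

Collecting: FIRST(X) = { 'e' }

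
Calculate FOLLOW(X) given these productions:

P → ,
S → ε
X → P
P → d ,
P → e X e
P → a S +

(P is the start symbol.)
In P → e X e: X is followed by e, add FIRST(e) \ {ε} = { 'e' }

Taking the union: FOLLOW(X) = { 'e' }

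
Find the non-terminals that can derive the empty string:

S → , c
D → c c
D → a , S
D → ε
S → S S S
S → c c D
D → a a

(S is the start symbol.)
{ 'D' }

A non-terminal is nullable if it can derive ε (the empty string): either it has an ε-production, or it has a production whose right-hand side consists entirely of nullable non-terminals.

ε-productions: D → ε
So D is immediately nullable.
No further non-terminal can be added: every production for the remaining non-terminals contains a terminal or a non-nullable non-terminal.
Nullable = { 'D' }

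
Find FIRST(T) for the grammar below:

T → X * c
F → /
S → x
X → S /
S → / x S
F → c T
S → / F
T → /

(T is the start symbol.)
To compute FIRST(T), examine every production with T on the left-hand side, reading each right-hand side left to right until a non-nullable symbol is reached.

FIRST sets of the other non-terminals involved (by the same procedure, iterated to a fixed point):
  FIRST(X) = { '/', 'x' }

From T → X * c:
  - X is a non-terminal: add FIRST(X) \ {ε} = { '/', 'x' }
    X is not nullable, so stop
From T → /:
  - '/' is a terminal: add '/' and stop

Collecting: FIRST(T) = { '/', 'x' }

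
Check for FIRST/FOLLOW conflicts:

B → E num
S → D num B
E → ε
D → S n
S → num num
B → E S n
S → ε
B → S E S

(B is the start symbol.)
Yes. B → E num with FOLLOW(B) on { 'num' }; B → E S n with FOLLOW(B) on { 'n', 'num' }; S → D num B with FOLLOW(S) on { 'n', 'num' }; S → num num with FOLLOW(S) on { 'num' }

A FIRST/FOLLOW conflict occurs when a non-terminal N has a nullable alternative N → β (β ⇒* ε) and another alternative N → α with FIRST(α) ∩ FOLLOW(N) ≠ ∅: on such a lookahead the parser cannot decide between expanding α and letting N vanish via β.

Nullable non-terminals: B, E, S.
FIRST sets used below: FIRST(E) = { ε }, FIRST(S) = { 'n', 'num', ε }, FIRST(D) = { 'n', 'num' }

B: nullable alternative(s) B → S E S; FOLLOW(B) = { $, 'n', 'num' }
  B → E num: FIRST \ {ε} = { 'num' } — overlaps FOLLOW(B) on { 'num' }: CONFLICT
  B → E S n: FIRST \ {ε} = { 'n', 'num' } — overlaps FOLLOW(B) on { 'n', 'num' }: CONFLICT
  B → S E S: FIRST \ {ε} = { 'n', 'num' } — this is the only nullable alternative, skip
E has a nullable alternative but only one production, so nothing to check.

S: nullable alternative(s) S → ε; FOLLOW(S) = { $, 'n', 'num' }
  S → D num B: FIRST \ {ε} = { 'n', 'num' } — overlaps FOLLOW(S) on { 'n', 'num' }: CONFLICT
  S → num num: FIRST \ {ε} = { 'num' } — overlaps FOLLOW(S) on { 'num' }: CONFLICT
  S → ε: FIRST \ {ε} = { } — this is the only nullable alternative, skip

D has no nullable alternative, so no FIRST/FOLLOW check is needed there.

So the grammar has 4 FIRST/FOLLOW conflicts (marked CONFLICT above).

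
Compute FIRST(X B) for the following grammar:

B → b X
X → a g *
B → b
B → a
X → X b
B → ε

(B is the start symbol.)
{ 'a' }

FIRST sets of the non-terminals involved (from the grammar, by fixed-point iteration):
  FIRST(X) = { 'a' }

To compute FIRST(X B), process the symbols left to right:
Symbol X is a non-terminal. Add FIRST(X) \ {ε} = { 'a' }
X is not nullable (ε ∉ FIRST(X)), so stop here.
FIRST(X B) = { 'a' }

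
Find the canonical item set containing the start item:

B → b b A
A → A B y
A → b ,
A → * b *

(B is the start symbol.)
First, augment the grammar with B' → B
I₀ = CLOSURE({ [B' → . B] }):
  [B' → . B] has the dot before B: add [B → . b b A]
No further items can be added.

I₀ = { [B → . b b A], [B' → . B] }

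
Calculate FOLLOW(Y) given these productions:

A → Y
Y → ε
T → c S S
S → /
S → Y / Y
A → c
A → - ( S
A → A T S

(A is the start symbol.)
{ $, '/', 'c' }

To compute FOLLOW(Y), find every occurrence of Y on a right-hand side N → α Y β: add FIRST(β) \ {ε}, and if β is empty or nullable also add FOLLOW(N). Iterate to a fixed point.

In A → Y: Y is at the end, add FOLLOW(A)
In S → Y / Y: Y is followed by '/' Y, add FIRST('/' Y) \ {ε} = { '/' }
In S → Y / Y: Y is at the end, add FOLLOW(S)

The FOLLOW sets referred to above (computed the same way, to a fixed point):
  FOLLOW(A) = { $, 'c' }
  FOLLOW(S) = { $, '/', 'c' }

Taking the union: FOLLOW(Y) = { $, '/', 'c' }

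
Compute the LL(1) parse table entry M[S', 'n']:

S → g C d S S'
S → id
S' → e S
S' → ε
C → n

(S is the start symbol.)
To find M[S', 'n'], we find productions for S' where 'n' is in the predict set (PREDICT(N → α) = (FIRST(α) \ {ε}) ∪ (FOLLOW(N) if α ⇒* ε)).

Relevant sets:
  FOLLOW(S') = { $, 'e' }

S' → e S: PREDICT = { 'e' }
S' → ε: PREDICT = { $, 'e' }

M[S', 'n'] is empty (no production applies)

Answer: Empty (error entry)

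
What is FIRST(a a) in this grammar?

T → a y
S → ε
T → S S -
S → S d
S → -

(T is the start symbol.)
{ 'a' }

To compute FIRST(a a), process the symbols left to right:
Symbol a is a terminal. Add 'a' and stop.
FIRST(a a) = { 'a' }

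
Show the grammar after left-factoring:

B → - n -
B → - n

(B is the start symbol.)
B → - n B'
B' → -
B' → ε

Left-factoring transforms A → αβ₁ | αβ₂ into A → αA' and A' → β₁ | β₂
(α is the longest common prefix among the alternatives). Repeat until
no nonterminal has two alternatives with a common prefix.

Round 1: B has alternatives sharing prefix '- n'. Introduce B': B → - n B'
  Add: B' → -
  Add: B' → ε

No remaining common prefixes — done.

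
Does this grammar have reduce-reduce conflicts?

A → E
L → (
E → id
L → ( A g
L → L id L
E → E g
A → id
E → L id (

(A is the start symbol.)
Augment with A' → A and build the canonical LR(0) collection (I0 = CLOSURE({[A' → . A]}), then GOTO on every symbol after a dot until no new states appear). It has 13 states:
  I0: { [A → . E], [A → . id], [A' → . A], [E → . E g], [E → . L id (], [E → . id], [L → . ( A g], [L → . (], [L → . L id L] }  — shift
  I1: { [A → . E], [A → . id], [E → . E g], [E → . L id (], [E → . id], [L → ( . A g], [L → ( .], [L → . ( A g], [L → . (], [L → . L id L] }  — shift, reduce
  I2: { [A' → A .] }  — accept
  I3: { [A → E .], [E → E . g] }  — shift, reduce
  I4: { [E → L . id (], [L → L . id L] }  — shift
  I5: { [A → id .], [E → id .] }  — 2 reduces
  I6: { [E → L id . (], [L → . ( A g], [L → . (], [L → . L id L], [L → L id . L] }  — shift
  I7: { [A → . E], [A → . id], [E → . E g], [E → . L id (], [E → . id], [E → L id ( .], [L → ( . A g], [L → ( .], [L → . ( A g], [L → . (], [L → . L id L] }  — shift, 2 reduces
  I8: { [L → L . id L], [L → L id L .] }  — shift, reduce
  I9: { [L → . ( A g], [L → . (], [L → . L id L], [L → L id . L] }  — shift
  I10: { [L → ( A . g] }  — shift
  I11: { [L → ( A g .] }  — reduce
  I12: { [E → E g .] }  — reduce

I5 contains complete items [A → id .], [E → id .] — reduce-reduce conflict.
I7 contains complete items [E → L id ( .], [L → ( .] — reduce-reduce conflict.

Answer: Yes — I5: [A → id .] vs [E → id .]; I7: [E → L id ( .] vs [L → ( .]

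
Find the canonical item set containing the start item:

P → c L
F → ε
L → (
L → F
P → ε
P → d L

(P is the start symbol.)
First, augment the grammar with P' → P
I₀ = CLOSURE({ [P' → . P] }):
  [P' → . P] has the dot before P: add [P → . c L], [P → .], [P → . d L]
No further items can be added.

I₀ = { [P → . c L], [P → . d L], [P → .], [P' → . P] }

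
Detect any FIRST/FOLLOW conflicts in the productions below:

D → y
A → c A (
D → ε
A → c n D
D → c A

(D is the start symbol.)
Nullable non-terminals: D.

D: nullable alternative(s) D → ε; FOLLOW(D) = { $, '(' }
  D → y: FIRST \ {ε} = { 'y' } — disjoint from FOLLOW(D)
  D → ε: FIRST \ {ε} = { } — this is the only nullable alternative, skip
  D → c A: FIRST \ {ε} = { 'c' } — disjoint from FOLLOW(D)

A has no nullable alternative, so no FIRST/FOLLOW check is needed there.

No FIRST/FOLLOW conflicts found.

Answer: No FIRST/FOLLOW conflicts.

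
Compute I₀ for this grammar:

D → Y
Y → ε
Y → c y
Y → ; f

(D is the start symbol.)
First, augment the grammar with D' → D
I₀ = CLOSURE({ [D' → . D] }):
  [D' → . D] has the dot before D: add [D → . Y]
  [D → . Y] has the dot before Y: add [Y → .], [Y → . c y], [Y → . ; f]
No further items can be added.

I₀ = { [D → . Y], [D' → . D], [Y → . ; f], [Y → . c y], [Y → .] }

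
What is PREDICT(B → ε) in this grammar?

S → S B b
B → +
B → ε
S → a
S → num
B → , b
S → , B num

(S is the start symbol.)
PREDICT(B → ε) = (FIRST(RHS) \ {ε}) ∪ (FOLLOW(B) if ε ∈ FIRST(RHS), i.e. RHS ⇒* ε)
The right-hand side is ε (FIRST(ε) = { ε }), so the predict set is FOLLOW(B) = { 'b', 'num' }
PREDICT(B → ε) = { 'b', 'num' }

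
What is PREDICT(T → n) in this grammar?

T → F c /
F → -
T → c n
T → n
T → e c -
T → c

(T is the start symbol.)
PREDICT(T → n) = (FIRST(RHS) \ {ε}) ∪ (FOLLOW(T) if ε ∈ FIRST(RHS), i.e. RHS ⇒* ε)
FIRST(n) = { 'n' }
ε ∉ FIRST(n), so FOLLOW(T) is not added.
PREDICT(T → n) = { 'n' }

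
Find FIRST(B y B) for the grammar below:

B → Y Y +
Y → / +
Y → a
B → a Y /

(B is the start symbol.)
FIRST sets of the non-terminals involved (from the grammar, by fixed-point iteration):
  FIRST(B) = { '/', 'a' }

To compute FIRST(B y B), process the symbols left to right:
Symbol B is a non-terminal. Add FIRST(B) \ {ε} = { '/', 'a' }
B is not nullable (ε ∉ FIRST(B)), so stop here.
FIRST(B y B) = { '/', 'a' }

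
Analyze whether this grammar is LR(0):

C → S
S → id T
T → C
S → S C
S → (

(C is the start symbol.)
Augment with C' → C and build the canonical LR(0) collection (I0 = CLOSURE({[C' → . C]}), then GOTO on every symbol after a dot until no new states appear). It has 8 states:
  I0: { [C → . S], [C' → . C], [S → . (], [S → . S C], [S → . id T] }  — shift
  I1: { [S → ( .] }  — reduce
  I2: { [C' → C .] }  — accept
  I3: { [C → . S], [C → S .], [S → . (], [S → . S C], [S → . id T], [S → S . C] }  — shift, reduce
  I4: { [C → . S], [S → . (], [S → . S C], [S → . id T], [S → id . T], [T → . C] }  — shift
  I5: { [T → C .] }  — reduce
  I6: { [S → id T .] }  — reduce
  I7: { [S → S C .] }  — reduce

Conflict in state I3:
  Shift-reduce conflict between [C → S .] and [S → . (]
So the grammar is NOT LR(0).

Answer: No. Shift-reduce conflict between [C → S .] and [S → . (]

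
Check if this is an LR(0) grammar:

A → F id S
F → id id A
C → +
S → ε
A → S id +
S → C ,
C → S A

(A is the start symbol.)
A grammar is LR(0) if no state in the canonical LR(0) collection has:
  - both a shift item (dot before a terminal) and a complete item (shift-reduce conflict), or
  - two or more complete items (reduce-reduce conflict; the accept item [A' → A .] counts as a complete item here).

Augment with A' → A and build the canonical LR(0) collection (I0 = CLOSURE({[A' → . A]}), then GOTO on every symbol after a dot until no new states appear). It has 15 states:
  I0: { [A → . F id S], [A → . S id +], [A' → . A], [C → . +], [C → . S A], [F → . id id A], [S → . C ,], [S → .] }  — shift, reduce
  I1: { [C → + .] }  — reduce
  I2: { [A' → A .] }  — accept
  I3: { [S → C . ,] }  — shift
  I4: { [A → F . id S] }  — shift
  I5: { [A → . F id S], [A → . S id +], [A → S . id +], [C → . +], [C → . S A], [C → S . A], [F → . id id A], [S → . C ,], [S → .] }  — shift, reduce
  I6: { [F → id . id A] }  — shift
  I7: { [A → . F id S], [A → . S id +], [C → . +], [C → . S A], [F → . id id A], [F → id id . A], [S → . C ,], [S → .] }  — shift, reduce
  I8: { [F → id id A .] }  — reduce
  I9: { [C → S A .] }  — reduce
  I10: { [A → S id . +], [F → id . id A] }  — shift
  I11: { [A → S id + .] }  — reduce
  I12: { [A → F id . S], [C → . +], [C → . S A], [S → . C ,], [S → .] }  — shift, reduce
  I13: { [A → . F id S], [A → . S id +], [A → F id S .], [C → . +], [C → . S A], [C → S . A], [F → . id id A], [S → . C ,], [S → .] }  — shift, 2 reduces
  I14: { [S → C , .] }  — reduce

Conflict in state I0:
  Shift-reduce conflict between [S → .] and [C → . +]
So the grammar is NOT LR(0).

Answer: No. Shift-reduce conflict between [S → .] and [C → . +]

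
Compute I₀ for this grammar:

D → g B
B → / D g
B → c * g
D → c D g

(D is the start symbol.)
{ [D → . c D g], [D → . g B], [D' → . D] }

First, augment the grammar with D' → D
I₀ = CLOSURE({ [D' → . D] }):
  [D' → . D] has the dot before D: add [D → . g B], [D → . c D g]
No further items can be added.

I₀ = { [D → . c D g], [D → . g B], [D' → . D] }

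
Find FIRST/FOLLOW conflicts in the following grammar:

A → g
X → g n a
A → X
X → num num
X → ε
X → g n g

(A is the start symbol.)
A FIRST/FOLLOW conflict occurs when a non-terminal N has a nullable alternative N → β (β ⇒* ε) and another alternative N → α with FIRST(α) ∩ FOLLOW(N) ≠ ∅: on such a lookahead the parser cannot decide between expanding α and letting N vanish via β.

Nullable non-terminals: A, X.
FIRST sets used below: FIRST(X) = { 'g', 'num', ε }

A: nullable alternative(s) A → X; FOLLOW(A) = { $ }
  A → g: FIRST \ {ε} = { 'g' } — disjoint from FOLLOW(A)
  A → X: FIRST \ {ε} = { 'g', 'num' } — this is the only nullable alternative, skip

X: nullable alternative(s) X → ε; FOLLOW(X) = { $ }
  X → g n a: FIRST \ {ε} = { 'g' } — disjoint from FOLLOW(X)
  X → num num: FIRST \ {ε} = { 'num' } — disjoint from FOLLOW(X)
  X → ε: FIRST \ {ε} = { } — this is the only nullable alternative, skip
  X → g n g: FIRST \ {ε} = { 'g' } — disjoint from FOLLOW(X)

No FIRST/FOLLOW conflicts found.

Answer: No FIRST/FOLLOW conflicts.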